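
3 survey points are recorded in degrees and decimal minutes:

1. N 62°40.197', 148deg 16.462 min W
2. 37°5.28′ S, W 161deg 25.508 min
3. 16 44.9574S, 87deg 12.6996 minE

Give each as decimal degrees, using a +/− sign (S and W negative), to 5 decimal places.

Point 1:
  Latitude: 62 + 40.197/60 = 62.669950
  N ⇒ keep positive
  Lon: 148 + 16.462/60 = 148.274367
  W → negative
Point 2:
  Latitude: 37 + 5.28/60 = 37.088000
  hemisphere S, so the sign is −
  Lon: 25.508′ = 0.425133°; total 161.425133
  W ⇒ negate
Point 3:
  Latitude: 44.9574′ = 0.749290°; total 16.749290
  S → negative
  Longitude: 87 + 12.6996/60 = 87.211660
  E → positive

1. 62.66995, -148.27437
2. -37.08800, -161.42513
3. -16.74929, 87.21166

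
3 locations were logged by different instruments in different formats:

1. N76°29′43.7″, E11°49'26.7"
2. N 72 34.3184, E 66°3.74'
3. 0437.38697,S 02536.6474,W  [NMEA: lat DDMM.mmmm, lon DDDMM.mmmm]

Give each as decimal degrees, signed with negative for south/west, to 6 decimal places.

Point 1:
  φ: 76 + 29/60 + 43.7/3600 = 76.4954722
  N → positive
  Lon: 11 + 49/60 + 26.7/3600 = 11.8240833
  E ⇒ keep positive
Point 2:
  Latitude: 34.3184′ = 0.571973°; total 72.5719733
  N → positive
  Lon: 66 + 3.74/60 = 66.0623333
  E ⇒ keep positive
Point 3:
  Latitude: degrees = first 2 digits = 4, minutes = 37.38697; 4 + 37.38697/60 = 4.6231162
  S ⇒ negate
  λ: split at 3 digits → 025° and 36.6474′; 25 + 36.6474/60 = 25.6107900
  W ⇒ negate

1. 76.495472, 11.824083
2. 72.571973, 66.062333
3. -4.623116, -25.610790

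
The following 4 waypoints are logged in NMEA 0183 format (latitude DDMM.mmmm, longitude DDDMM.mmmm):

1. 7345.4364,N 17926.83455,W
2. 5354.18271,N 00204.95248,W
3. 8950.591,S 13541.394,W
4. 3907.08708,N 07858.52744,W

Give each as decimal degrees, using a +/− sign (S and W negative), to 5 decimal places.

1. 73.75727, -179.44724
2. 53.90305, -2.08254
3. -89.84318, -135.68990
4. 39.11812, -78.97546

Point 1:
  Lat: split at 2 digits → 73° and 45.4364′; 73 + 45.4364/60 = 73.757273
  N ⇒ keep positive
  λ: split at 3 digits → 179° and 26.83455′; 179 + 26.83455/60 = 179.447243
  W ⇒ negate
Point 2:
  Lat: split at 2 digits → 53° and 54.18271′; 53 + 54.18271/60 = 53.903045
  N ⇒ keep positive
  λ: degrees = first 3 digits = 2, minutes = 4.95248; 2 + 4.95248/60 = 2.082541
  W ⇒ negate
Point 3:
  φ: degrees = first 2 digits = 89, minutes = 50.591; 89 + 50.591/60 = 89.843183
  hemisphere S, so the sign is −
  λ: split at 3 digits → 135° and 41.394′; 135 + 41.394/60 = 135.689900
  W ⇒ negate
Point 4:
  Lat: split at 2 digits → 39° and 7.08708′; 39 + 7.08708/60 = 39.118118
  N ⇒ keep positive
  Lon: split at 3 digits → 078° and 58.52744′; 78 + 58.52744/60 = 78.975457
  W → negative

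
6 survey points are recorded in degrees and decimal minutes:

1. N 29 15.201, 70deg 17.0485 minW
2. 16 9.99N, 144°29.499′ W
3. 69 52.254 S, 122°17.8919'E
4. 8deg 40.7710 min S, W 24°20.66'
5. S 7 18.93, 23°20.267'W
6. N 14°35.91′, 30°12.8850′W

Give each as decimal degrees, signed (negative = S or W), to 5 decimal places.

Point 1:
  φ: 29 + 15.201/60 = 29.253350
  N → positive
  λ: 17.0485′ = 0.284142°; total 70.284142
  W ⇒ negate
Point 2:
  φ: 16 + 9.99/60 = 16.166500
  N ⇒ keep positive
  Longitude: 29.499′ = 0.491650°; total 144.491650
  W → negative
Point 3:
  φ: 69 + 52.254/60 = 69.870900
  S → negative
  Longitude: 17.8919′ = 0.298198°; total 122.298198
  E ⇒ keep positive
Point 4:
  Lat: 8 + 40.771/60 = 8.679517
  S ⇒ negate
  Lon: 20.66′ = 0.344333°; total 24.344333
  W → negative
Point 5:
  Latitude: 7 + 18.93/60 = 7.315500
  hemisphere S, so the sign is −
  λ: 20.267′ = 0.337783°; total 23.337783
  hemisphere W, so the sign is −
Point 6:
  Latitude: 14 + 35.91/60 = 14.598500
  N → positive
  Longitude: 12.885′ = 0.214750°; total 30.214750
  W ⇒ negate

1. 29.25335, -70.28414
2. 16.16650, -144.49165
3. -69.87090, 122.29820
4. -8.67952, -24.34433
5. -7.31550, -23.33778
6. 14.59850, -30.21475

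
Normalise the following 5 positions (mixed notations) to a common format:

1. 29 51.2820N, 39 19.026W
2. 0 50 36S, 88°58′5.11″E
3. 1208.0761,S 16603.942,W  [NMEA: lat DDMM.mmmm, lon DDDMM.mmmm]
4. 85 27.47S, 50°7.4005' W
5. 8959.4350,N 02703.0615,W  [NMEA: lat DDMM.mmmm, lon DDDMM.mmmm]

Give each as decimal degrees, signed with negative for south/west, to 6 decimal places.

Point 1:
  Lat: 51.282′ = 0.854700°; total 29.8547000
  N → positive
  λ: 19.026′ = 0.317100°; total 39.3171000
  W ⇒ negate
Point 2:
  Latitude: 0° + 50/60 + 36/3600 = 0 + 0.833333 + 0.010000 = 0.8433333
  S ⇒ negate
  λ: 58′ + 5.11″ = 58.08517′; 88 + 58.08517/60 = 88.9680861
  E → positive
Point 3:
  Lat: degrees = first 2 digits = 12, minutes = 8.0761; 12 + 8.0761/60 = 12.1346017
  S → negative
  Lon: split at 3 digits → 166° and 3.942′; 166 + 3.942/60 = 166.0657000
  hemisphere W, so the sign is −
Point 4:
  Lat: 27.47′ = 0.457833°; total 85.4578333
  S ⇒ negate
  Lon: 50 + 7.4005/60 = 50.1233417
  W → negative
Point 5:
  φ: degrees = first 2 digits = 89, minutes = 59.435; 89 + 59.435/60 = 89.9905833
  N → positive
  Longitude: split at 3 digits → 027° and 3.0615′; 27 + 3.0615/60 = 27.0510250
  W → negative

1. 29.854700, -39.317100
2. -0.843333, 88.968086
3. -12.134602, -166.065700
4. -85.457833, -50.123342
5. 89.990583, -27.051025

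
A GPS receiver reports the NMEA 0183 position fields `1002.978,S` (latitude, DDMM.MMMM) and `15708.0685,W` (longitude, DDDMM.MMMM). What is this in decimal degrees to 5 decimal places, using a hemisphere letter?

Lat: split at 2 digits → 10° and 2.978′; 10 + 2.978/60 = 10.049633
Longitude: degrees = first 3 digits = 157, minutes = 8.0685; 157 + 8.0685/60 = 157.134475

10.04963° S, 157.13448° W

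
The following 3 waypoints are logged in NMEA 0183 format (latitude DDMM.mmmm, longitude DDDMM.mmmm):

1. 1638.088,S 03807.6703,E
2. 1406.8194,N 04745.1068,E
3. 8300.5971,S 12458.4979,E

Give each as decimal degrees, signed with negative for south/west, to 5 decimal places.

1. -16.63480, 38.12784
2. 14.11366, 47.75178
3. -83.00995, 124.97497

Point 1:
  Lat: degrees = first 2 digits = 16, minutes = 38.088; 16 + 38.088/60 = 16.634800
  hemisphere S, so the sign is −
  Lon: split at 3 digits → 038° and 7.6703′; 38 + 7.6703/60 = 38.127838
  E ⇒ keep positive
Point 2:
  Latitude: split at 2 digits → 14° and 6.8194′; 14 + 6.8194/60 = 14.113657
  N ⇒ keep positive
  λ: degrees = first 3 digits = 47, minutes = 45.1068; 47 + 45.1068/60 = 47.751780
  E → positive
Point 3:
  φ: split at 2 digits → 83° and 0.5971′; 83 + 0.5971/60 = 83.009952
  hemisphere S, so the sign is −
  Lon: split at 3 digits → 124° and 58.4979′; 124 + 58.4979/60 = 124.974965
  E ⇒ keep positive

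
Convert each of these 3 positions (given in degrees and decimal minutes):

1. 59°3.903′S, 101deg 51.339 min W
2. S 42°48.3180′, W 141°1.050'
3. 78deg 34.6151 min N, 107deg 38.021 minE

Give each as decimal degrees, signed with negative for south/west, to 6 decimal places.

1. -59.065050, -101.855650
2. -42.805300, -141.017500
3. 78.576918, 107.633683

Point 1:
  Lat: 3.903′ = 0.065050°; total 59.0650500
  S ⇒ negate
  λ: 51.339′ = 0.855650°; total 101.8556500
  hemisphere W, so the sign is −
Point 2:
  Lat: 42 + 48.318/60 = 42.8053000
  S ⇒ negate
  Lon: 141 + 1.05/60 = 141.0175000
  W ⇒ negate
Point 3:
  Lat: 34.6151′ = 0.576918°; total 78.5769183
  N ⇒ keep positive
  Lon: 107 + 38.021/60 = 107.6336833
  E ⇒ keep positive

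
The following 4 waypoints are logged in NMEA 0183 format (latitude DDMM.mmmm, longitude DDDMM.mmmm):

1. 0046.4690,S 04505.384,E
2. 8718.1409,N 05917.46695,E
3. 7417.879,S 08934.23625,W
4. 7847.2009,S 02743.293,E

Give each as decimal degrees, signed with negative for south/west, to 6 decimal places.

Point 1:
  Lat: split at 2 digits → 00° and 46.469′; 0 + 46.469/60 = 0.7744833
  hemisphere S, so the sign is −
  Longitude: split at 3 digits → 045° and 5.384′; 45 + 5.384/60 = 45.0897333
  E ⇒ keep positive
Point 2:
  φ: degrees = first 2 digits = 87, minutes = 18.1409; 87 + 18.1409/60 = 87.3023483
  N ⇒ keep positive
  Longitude: split at 3 digits → 059° and 17.46695′; 59 + 17.46695/60 = 59.2911158
  E ⇒ keep positive
Point 3:
  Latitude: degrees = first 2 digits = 74, minutes = 17.879; 74 + 17.879/60 = 74.2979833
  S ⇒ negate
  λ: degrees = first 3 digits = 89, minutes = 34.23625; 89 + 34.23625/60 = 89.5706042
  hemisphere W, so the sign is −
Point 4:
  φ: split at 2 digits → 78° and 47.2009′; 78 + 47.2009/60 = 78.7866817
  S → negative
  Lon: degrees = first 3 digits = 27, minutes = 43.293; 27 + 43.293/60 = 27.7215500
  E → positive

1. -0.774483, 45.089733
2. 87.302348, 59.291116
3. -74.297983, -89.570604
4. -78.786682, 27.721550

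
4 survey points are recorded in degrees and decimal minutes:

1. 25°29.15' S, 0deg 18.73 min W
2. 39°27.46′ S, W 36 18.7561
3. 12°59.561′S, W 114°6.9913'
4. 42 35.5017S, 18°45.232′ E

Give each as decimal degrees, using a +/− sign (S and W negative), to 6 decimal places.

1. -25.485833, -0.312167
2. -39.457667, -36.312602
3. -12.992683, -114.116522
4. -42.591695, 18.753867

Point 1:
  φ: 25 + 29.15/60 = 25.4858333
  S → negative
  λ: 18.73′ = 0.312167°; total 0.3121667
  W ⇒ negate
Point 2:
  Lat: 27.46′ = 0.457667°; total 39.4576667
  hemisphere S, so the sign is −
  Longitude: 36 + 18.7561/60 = 36.3126017
  hemisphere W, so the sign is −
Point 3:
  Latitude: 12 + 59.561/60 = 12.9926833
  S → negative
  Longitude: 114 + 6.9913/60 = 114.1165217
  W ⇒ negate
Point 4:
  Lat: 35.5017′ = 0.591695°; total 42.5916950
  S → negative
  λ: 18 + 45.232/60 = 18.7538667
  E → positive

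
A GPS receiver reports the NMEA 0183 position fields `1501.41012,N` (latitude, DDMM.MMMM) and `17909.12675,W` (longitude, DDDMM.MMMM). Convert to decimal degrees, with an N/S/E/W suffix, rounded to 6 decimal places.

Latitude: degrees = first 2 digits = 15, minutes = 1.41012; 15 + 1.41012/60 = 15.0235020
Longitude: split at 3 digits → 179° and 9.12675′; 179 + 9.12675/60 = 179.1521125

15.023502° N, 179.152113° W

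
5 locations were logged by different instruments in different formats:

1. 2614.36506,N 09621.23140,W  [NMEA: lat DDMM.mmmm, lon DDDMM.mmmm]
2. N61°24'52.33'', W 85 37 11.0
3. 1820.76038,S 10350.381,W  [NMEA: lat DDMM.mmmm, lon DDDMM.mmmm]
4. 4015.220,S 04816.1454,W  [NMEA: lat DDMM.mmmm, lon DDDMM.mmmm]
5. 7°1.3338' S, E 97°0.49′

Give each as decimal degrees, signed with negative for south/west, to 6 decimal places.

1. 26.239418, -96.353857
2. 61.414536, -85.619722
3. -18.346006, -103.839683
4. -40.253667, -48.269090
5. -7.022230, 97.008167

Point 1:
  Latitude: degrees = first 2 digits = 26, minutes = 14.36506; 26 + 14.36506/60 = 26.2394177
  N → positive
  Lon: degrees = first 3 digits = 96, minutes = 21.2314; 96 + 21.2314/60 = 96.3538567
  hemisphere W, so the sign is −
Point 2:
  Lat: 61° + 24/60 + 52.33/3600 = 61 + 0.400000 + 0.014536 = 61.4145361
  N ⇒ keep positive
  Longitude: 37′ + 11″ = 37.18333′; 85 + 37.18333/60 = 85.6197222
  hemisphere W, so the sign is −
Point 3:
  φ: degrees = first 2 digits = 18, minutes = 20.76038; 18 + 20.76038/60 = 18.3460063
  S ⇒ negate
  Lon: split at 3 digits → 103° and 50.381′; 103 + 50.381/60 = 103.8396833
  hemisphere W, so the sign is −
Point 4:
  Latitude: split at 2 digits → 40° and 15.22′; 40 + 15.22/60 = 40.2536667
  S → negative
  Lon: degrees = first 3 digits = 48, minutes = 16.1454; 48 + 16.1454/60 = 48.2690900
  W ⇒ negate
Point 5:
  Latitude: 1.3338′ = 0.022230°; total 7.0222300
  hemisphere S, so the sign is −
  Lon: 97 + 0.49/60 = 97.0081667
  E ⇒ keep positive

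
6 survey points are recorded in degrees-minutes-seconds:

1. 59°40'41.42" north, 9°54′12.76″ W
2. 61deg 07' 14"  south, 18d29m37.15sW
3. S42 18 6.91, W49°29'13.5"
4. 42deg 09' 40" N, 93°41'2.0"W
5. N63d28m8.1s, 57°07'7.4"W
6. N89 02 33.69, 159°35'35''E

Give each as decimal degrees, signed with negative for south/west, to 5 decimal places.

Point 1:
  Lat: 59 + 40/60 + 41.42/3600 = 59.678172
  N ⇒ keep positive
  λ: 54′ + 12.76″ = 54.21267′; 9 + 54.21267/60 = 9.903544
  W ⇒ negate
Point 2:
  Latitude: 7′ + 14″ = 7.23333′; 61 + 7.23333/60 = 61.120556
  S → negative
  Lon: 29′ + 37.15″ = 29.61917′; 18 + 29.61917/60 = 18.493653
  hemisphere W, so the sign is −
Point 3:
  φ: 42° + 18/60 + 6.91/3600 = 42 + 0.300000 + 0.001919 = 42.301919
  S → negative
  Longitude: 49 + 29/60 + 13.5/3600 = 49.487083
  hemisphere W, so the sign is −
Point 4:
  Latitude: 9′ + 40″ = 9.66667′; 42 + 9.66667/60 = 42.161111
  N ⇒ keep positive
  Lon: 41′ + 2″ = 41.03333′; 93 + 41.03333/60 = 93.683889
  hemisphere W, so the sign is −
Point 5:
  Lat: 63° + 28/60 + 8.1/3600 = 63 + 0.466667 + 0.002250 = 63.468917
  N ⇒ keep positive
  Longitude: 57° + 7/60 + 7.4/3600 = 57 + 0.116667 + 0.002056 = 57.118722
  hemisphere W, so the sign is −
Point 6:
  Latitude: 2′ + 33.69″ = 2.56150′; 89 + 2.56150/60 = 89.042692
  N → positive
  Lon: 35′ + 35″ = 35.58333′; 159 + 35.58333/60 = 159.593056
  E → positive

1. 59.67817, -9.90354
2. -61.12056, -18.49365
3. -42.30192, -49.48708
4. 42.16111, -93.68389
5. 63.46892, -57.11872
6. 89.04269, 159.59306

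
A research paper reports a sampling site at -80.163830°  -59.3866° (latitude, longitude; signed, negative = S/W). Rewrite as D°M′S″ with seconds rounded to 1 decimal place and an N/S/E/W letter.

Latitude is negative → S; |value| = 80.163830
Latitude: 0.163830° → 9.82980′; 0.82980 × 60 = 49.788″
Longitude is negative → W; |value| = 59.386600
λ: whole degrees 59; 23.19600′ → 23′ and 11.760″

80°09′49.8″ S, 59°23′11.8″ W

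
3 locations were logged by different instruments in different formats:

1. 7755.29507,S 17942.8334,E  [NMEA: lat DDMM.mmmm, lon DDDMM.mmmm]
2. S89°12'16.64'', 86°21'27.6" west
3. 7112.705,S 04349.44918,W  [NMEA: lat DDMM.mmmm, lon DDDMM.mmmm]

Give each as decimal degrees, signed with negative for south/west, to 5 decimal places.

Point 1:
  Latitude: split at 2 digits → 77° and 55.29507′; 77 + 55.29507/60 = 77.921585
  hemisphere S, so the sign is −
  Lon: degrees = first 3 digits = 179, minutes = 42.8334; 179 + 42.8334/60 = 179.713890
  E ⇒ keep positive
Point 2:
  φ: 89° + 12/60 + 16.64/3600 = 89 + 0.200000 + 0.004622 = 89.204622
  hemisphere S, so the sign is −
  Lon: 21′ + 27.6″ = 21.46000′; 86 + 21.46000/60 = 86.357667
  W ⇒ negate
Point 3:
  φ: split at 2 digits → 71° and 12.705′; 71 + 12.705/60 = 71.211750
  S → negative
  Lon: split at 3 digits → 043° and 49.44918′; 43 + 49.44918/60 = 43.824153
  hemisphere W, so the sign is −

1. -77.92158, 179.71389
2. -89.20462, -86.35767
3. -71.21175, -43.82415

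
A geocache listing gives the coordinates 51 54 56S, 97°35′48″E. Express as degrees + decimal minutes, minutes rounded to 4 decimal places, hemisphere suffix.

51° 54.9333′ S, 97° 35.8000′ E

φ: 54 + 56/60 = 54.933333′
Lon: 35 + 48/60 = 35.800000′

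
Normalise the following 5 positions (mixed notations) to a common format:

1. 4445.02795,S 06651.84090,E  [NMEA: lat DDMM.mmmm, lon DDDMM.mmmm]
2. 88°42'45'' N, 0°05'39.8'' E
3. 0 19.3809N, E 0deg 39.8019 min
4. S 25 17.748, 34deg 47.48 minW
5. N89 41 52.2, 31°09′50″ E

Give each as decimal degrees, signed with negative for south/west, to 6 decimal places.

Point 1:
  Latitude: degrees = first 2 digits = 44, minutes = 45.02795; 44 + 45.02795/60 = 44.7504658
  S → negative
  Longitude: split at 3 digits → 066° and 51.8409′; 66 + 51.8409/60 = 66.8640150
  E ⇒ keep positive
Point 2:
  Lat: 42′ + 45″ = 42.75000′; 88 + 42.75000/60 = 88.7125000
  N ⇒ keep positive
  λ: 5′ + 39.8″ = 5.66333′; 0 + 5.66333/60 = 0.0943889
  E ⇒ keep positive
Point 3:
  φ: 19.3809′ = 0.323015°; total 0.3230150
  N → positive
  λ: 0 + 39.8019/60 = 0.6633650
  E → positive
Point 4:
  φ: 17.748′ = 0.295800°; total 25.2958000
  S → negative
  Longitude: 47.48′ = 0.791333°; total 34.7913333
  W → negative
Point 5:
  φ: 41′ + 52.2″ = 41.87000′; 89 + 41.87000/60 = 89.6978333
  N → positive
  Longitude: 31 + 9/60 + 50/3600 = 31.1638889
  E → positive

1. -44.750466, 66.864015
2. 88.712500, 0.094389
3. 0.323015, 0.663365
4. -25.295800, -34.791333
5. 89.697833, 31.163889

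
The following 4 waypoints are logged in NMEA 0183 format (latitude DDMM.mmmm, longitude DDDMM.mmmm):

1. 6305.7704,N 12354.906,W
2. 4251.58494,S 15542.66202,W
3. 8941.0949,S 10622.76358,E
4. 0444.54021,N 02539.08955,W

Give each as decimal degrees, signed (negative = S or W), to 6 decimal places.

Point 1:
  Latitude: degrees = first 2 digits = 63, minutes = 5.7704; 63 + 5.7704/60 = 63.0961733
  N → positive
  λ: degrees = first 3 digits = 123, minutes = 54.906; 123 + 54.906/60 = 123.9151000
  W ⇒ negate
Point 2:
  φ: split at 2 digits → 42° and 51.58494′; 42 + 51.58494/60 = 42.8597490
  hemisphere S, so the sign is −
  λ: degrees = first 3 digits = 155, minutes = 42.66202; 155 + 42.66202/60 = 155.7110337
  W ⇒ negate
Point 3:
  Lat: degrees = first 2 digits = 89, minutes = 41.0949; 89 + 41.0949/60 = 89.6849150
  S ⇒ negate
  Longitude: degrees = first 3 digits = 106, minutes = 22.76358; 106 + 22.76358/60 = 106.3793930
  E → positive
Point 4:
  Lat: split at 2 digits → 04° and 44.54021′; 4 + 44.54021/60 = 4.7423368
  N → positive
  λ: degrees = first 3 digits = 25, minutes = 39.08955; 25 + 39.08955/60 = 25.6514925
  W ⇒ negate

1. 63.096173, -123.915100
2. -42.859749, -155.711034
3. -89.684915, 106.379393
4. 4.742337, -25.651493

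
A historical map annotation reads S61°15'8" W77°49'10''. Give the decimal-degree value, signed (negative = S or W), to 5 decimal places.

-61.25222, -77.81944

Lat: 15′ + 8″ = 15.13333′; 61 + 15.13333/60 = 61.252222
S ⇒ negate
Longitude: 77 + 49/60 + 10/3600 = 77.819444
hemisphere W, so the sign is −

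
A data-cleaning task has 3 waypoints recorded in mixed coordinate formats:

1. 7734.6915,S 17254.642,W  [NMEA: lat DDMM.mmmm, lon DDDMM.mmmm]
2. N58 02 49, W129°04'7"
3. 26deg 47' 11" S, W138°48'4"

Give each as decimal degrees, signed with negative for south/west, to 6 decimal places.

Point 1:
  φ: degrees = first 2 digits = 77, minutes = 34.6915; 77 + 34.6915/60 = 77.5781917
  S ⇒ negate
  Lon: degrees = first 3 digits = 172, minutes = 54.642; 172 + 54.642/60 = 172.9107000
  W → negative
Point 2:
  φ: 58 + 2/60 + 49/3600 = 58.0469444
  N → positive
  Longitude: 129 + 4/60 + 7/3600 = 129.0686111
  hemisphere W, so the sign is −
Point 3:
  φ: 47′ + 11″ = 47.18333′; 26 + 47.18333/60 = 26.7863889
  S → negative
  Longitude: 48′ + 4″ = 48.06667′; 138 + 48.06667/60 = 138.8011111
  W → negative

1. -77.578192, -172.910700
2. 58.046944, -129.068611
3. -26.786389, -138.801111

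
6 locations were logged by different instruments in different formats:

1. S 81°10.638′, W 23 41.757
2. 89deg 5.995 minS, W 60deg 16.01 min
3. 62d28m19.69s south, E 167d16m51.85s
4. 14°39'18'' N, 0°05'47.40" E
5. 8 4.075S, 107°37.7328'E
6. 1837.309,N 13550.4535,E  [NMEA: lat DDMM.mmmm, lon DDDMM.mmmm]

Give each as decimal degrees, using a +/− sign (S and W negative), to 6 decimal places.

1. -81.177300, -23.695950
2. -89.099917, -60.266833
3. -62.472136, 167.281069
4. 14.655000, 0.096500
5. -8.067917, 107.628880
6. 18.621817, 135.840892

Point 1:
  Latitude: 81 + 10.638/60 = 81.1773000
  hemisphere S, so the sign is −
  Longitude: 41.757′ = 0.695950°; total 23.6959500
  hemisphere W, so the sign is −
Point 2:
  φ: 5.995′ = 0.099917°; total 89.0999167
  S ⇒ negate
  λ: 16.01′ = 0.266833°; total 60.2668333
  hemisphere W, so the sign is −
Point 3:
  Lat: 62° + 28/60 + 19.69/3600 = 62 + 0.466667 + 0.005469 = 62.4721361
  S → negative
  λ: 167 + 16/60 + 51.85/3600 = 167.2810694
  E → positive
Point 4:
  φ: 39′ + 18″ = 39.30000′; 14 + 39.30000/60 = 14.6550000
  N → positive
  Lon: 0 + 5/60 + 47.4/3600 = 0.0965000
  E ⇒ keep positive
Point 5:
  Latitude: 4.075′ = 0.067917°; total 8.0679167
  S ⇒ negate
  λ: 37.7328′ = 0.628880°; total 107.6288800
  E → positive
Point 6:
  φ: degrees = first 2 digits = 18, minutes = 37.309; 18 + 37.309/60 = 18.6218167
  N → positive
  Longitude: degrees = first 3 digits = 135, minutes = 50.4535; 135 + 50.4535/60 = 135.8408917
  E → positive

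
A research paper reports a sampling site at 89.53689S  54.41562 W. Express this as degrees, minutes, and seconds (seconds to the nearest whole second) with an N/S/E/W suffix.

89°32′13″ S, 54°24′56″ W

Latitude: 0.536890 × 60 = 32.21340′ → 32′, remainder × 60 = 12.80″
λ: 0.415620 × 60 = 24.93720′ → 24′, remainder × 60 = 56.23″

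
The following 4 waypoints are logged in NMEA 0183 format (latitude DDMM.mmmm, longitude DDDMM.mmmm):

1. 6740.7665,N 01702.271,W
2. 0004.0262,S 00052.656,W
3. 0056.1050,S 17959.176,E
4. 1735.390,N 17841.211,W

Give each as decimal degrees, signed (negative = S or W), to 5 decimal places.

Point 1:
  Lat: degrees = first 2 digits = 67, minutes = 40.7665; 67 + 40.7665/60 = 67.679442
  N ⇒ keep positive
  Lon: degrees = first 3 digits = 17, minutes = 2.271; 17 + 2.271/60 = 17.037850
  W → negative
Point 2:
  Latitude: split at 2 digits → 00° and 4.0262′; 0 + 4.0262/60 = 0.067103
  S → negative
  Longitude: degrees = first 3 digits = 0, minutes = 52.656; 0 + 52.656/60 = 0.877600
  hemisphere W, so the sign is −
Point 3:
  Latitude: degrees = first 2 digits = 0, minutes = 56.105; 0 + 56.105/60 = 0.935083
  S → negative
  Lon: split at 3 digits → 179° and 59.176′; 179 + 59.176/60 = 179.986267
  E → positive
Point 4:
  φ: degrees = first 2 digits = 17, minutes = 35.39; 17 + 35.39/60 = 17.589833
  N → positive
  Longitude: split at 3 digits → 178° and 41.211′; 178 + 41.211/60 = 178.686850
  W ⇒ negate

1. 67.67944, -17.03785
2. -0.06710, -0.87760
3. -0.93508, 179.98627
4. 17.58983, -178.68685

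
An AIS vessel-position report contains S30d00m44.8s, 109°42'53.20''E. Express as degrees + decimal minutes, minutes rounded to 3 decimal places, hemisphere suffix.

30° 0.747′ S, 109° 42.887′ E

Latitude: 0 + 44.8/60 = 0.74667′
λ: seconds/60 = 0.88667; minutes = 42 + 0.88667 = 42.88667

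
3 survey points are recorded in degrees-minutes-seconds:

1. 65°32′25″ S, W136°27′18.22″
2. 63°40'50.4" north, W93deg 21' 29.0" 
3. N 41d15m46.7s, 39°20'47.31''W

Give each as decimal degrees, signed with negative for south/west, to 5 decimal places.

Point 1:
  Lat: 32′ + 25″ = 32.41667′; 65 + 32.41667/60 = 65.540278
  S → negative
  Longitude: 136° + 27/60 + 18.22/3600 = 136 + 0.450000 + 0.005061 = 136.455061
  hemisphere W, so the sign is −
Point 2:
  Lat: 40′ + 50.4″ = 40.84000′; 63 + 40.84000/60 = 63.680667
  N ⇒ keep positive
  λ: 93° + 21/60 + 29/3600 = 93 + 0.350000 + 0.008056 = 93.358056
  hemisphere W, so the sign is −
Point 3:
  Latitude: 41° + 15/60 + 46.7/3600 = 41 + 0.250000 + 0.012972 = 41.262972
  N ⇒ keep positive
  Lon: 20′ + 47.31″ = 20.78850′; 39 + 20.78850/60 = 39.346475
  hemisphere W, so the sign is −

1. -65.54028, -136.45506
2. 63.68067, -93.35806
3. 41.26297, -39.34648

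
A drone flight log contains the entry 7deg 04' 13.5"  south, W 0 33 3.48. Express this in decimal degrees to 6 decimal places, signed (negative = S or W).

Latitude: 4′ + 13.5″ = 4.22500′; 7 + 4.22500/60 = 7.0704167
S ⇒ negate
Longitude: 33′ + 3.48″ = 33.05800′; 0 + 33.05800/60 = 0.5509667
W → negative

-7.070417, -0.550967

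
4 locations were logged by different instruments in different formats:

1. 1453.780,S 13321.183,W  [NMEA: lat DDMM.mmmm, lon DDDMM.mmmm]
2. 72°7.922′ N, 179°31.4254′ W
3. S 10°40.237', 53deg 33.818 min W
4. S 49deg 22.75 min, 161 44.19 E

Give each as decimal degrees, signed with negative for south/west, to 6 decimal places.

1. -14.896333, -133.353050
2. 72.132033, -179.523757
3. -10.670617, -53.563633
4. -49.379167, 161.736500

Point 1:
  Latitude: degrees = first 2 digits = 14, minutes = 53.78; 14 + 53.78/60 = 14.8963333
  hemisphere S, so the sign is −
  Lon: split at 3 digits → 133° and 21.183′; 133 + 21.183/60 = 133.3530500
  W ⇒ negate
Point 2:
  φ: 7.922′ = 0.132033°; total 72.1320333
  N → positive
  Longitude: 179 + 31.4254/60 = 179.5237567
  hemisphere W, so the sign is −
Point 3:
  Lat: 10 + 40.237/60 = 10.6706167
  S ⇒ negate
  λ: 53 + 33.818/60 = 53.5636333
  W → negative
Point 4:
  φ: 22.75′ = 0.379167°; total 49.3791667
  S ⇒ negate
  λ: 44.19′ = 0.736500°; total 161.7365000
  E → positive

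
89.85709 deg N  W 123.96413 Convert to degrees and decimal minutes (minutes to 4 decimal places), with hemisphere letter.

89° 51.4254′ N, 123° 57.8478′ W

Lat: minutes = (89.857090 − 89) × 60 = 51.425400
Lon: 123° + 0.964130 × 60 = 123° 57.847800′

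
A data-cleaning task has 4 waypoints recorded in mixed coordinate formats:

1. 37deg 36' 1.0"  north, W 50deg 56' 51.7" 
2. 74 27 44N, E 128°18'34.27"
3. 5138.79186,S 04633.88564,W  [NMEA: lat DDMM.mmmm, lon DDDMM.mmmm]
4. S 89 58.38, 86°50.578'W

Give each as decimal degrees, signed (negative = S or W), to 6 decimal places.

1. 37.600278, -50.947694
2. 74.462222, 128.309519
3. -51.646531, -46.564761
4. -89.973000, -86.842967

Point 1:
  φ: 37 + 36/60 + 1/3600 = 37.6002778
  N → positive
  Longitude: 56′ + 51.7″ = 56.86167′; 50 + 56.86167/60 = 50.9476944
  hemisphere W, so the sign is −
Point 2:
  φ: 27′ + 44″ = 27.73333′; 74 + 27.73333/60 = 74.4622222
  N → positive
  λ: 18′ + 34.27″ = 18.57117′; 128 + 18.57117/60 = 128.3095194
  E ⇒ keep positive
Point 3:
  Lat: split at 2 digits → 51° and 38.79186′; 51 + 38.79186/60 = 51.6465310
  hemisphere S, so the sign is −
  Lon: degrees = first 3 digits = 46, minutes = 33.88564; 46 + 33.88564/60 = 46.5647607
  W → negative
Point 4:
  φ: 89 + 58.38/60 = 89.9730000
  S ⇒ negate
  Longitude: 50.578′ = 0.842967°; total 86.8429667
  hemisphere W, so the sign is −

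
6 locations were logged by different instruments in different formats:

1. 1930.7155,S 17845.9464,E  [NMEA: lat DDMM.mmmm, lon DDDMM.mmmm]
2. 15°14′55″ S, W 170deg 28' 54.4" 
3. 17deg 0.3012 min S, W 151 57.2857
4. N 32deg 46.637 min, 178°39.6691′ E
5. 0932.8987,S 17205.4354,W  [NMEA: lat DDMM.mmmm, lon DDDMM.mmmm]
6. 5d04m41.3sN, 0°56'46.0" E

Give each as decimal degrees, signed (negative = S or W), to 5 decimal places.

1. -19.51193, 178.76577
2. -15.24861, -170.48178
3. -17.00502, -151.95476
4. 32.77728, 178.66115
5. -9.54831, -172.09059
6. 5.07814, 0.94611

Point 1:
  Lat: degrees = first 2 digits = 19, minutes = 30.7155; 19 + 30.7155/60 = 19.511925
  hemisphere S, so the sign is −
  Lon: split at 3 digits → 178° and 45.9464′; 178 + 45.9464/60 = 178.765773
  E ⇒ keep positive
Point 2:
  Latitude: 15° + 14/60 + 55/3600 = 15 + 0.233333 + 0.015278 = 15.248611
  S ⇒ negate
  Longitude: 170 + 28/60 + 54.4/3600 = 170.481778
  hemisphere W, so the sign is −
Point 3:
  φ: 17 + 0.3012/60 = 17.005020
  S → negative
  λ: 151 + 57.2857/60 = 151.954762
  W ⇒ negate
Point 4:
  φ: 32 + 46.637/60 = 32.777283
  N ⇒ keep positive
  Longitude: 178 + 39.6691/60 = 178.661152
  E ⇒ keep positive
Point 5:
  Lat: split at 2 digits → 09° and 32.8987′; 9 + 32.8987/60 = 9.548312
  hemisphere S, so the sign is −
  Lon: degrees = first 3 digits = 172, minutes = 5.4354; 172 + 5.4354/60 = 172.090590
  W ⇒ negate
Point 6:
  φ: 5° + 4/60 + 41.3/3600 = 5 + 0.066667 + 0.011472 = 5.078139
  N ⇒ keep positive
  λ: 0 + 56/60 + 46/3600 = 0.946111
  E → positive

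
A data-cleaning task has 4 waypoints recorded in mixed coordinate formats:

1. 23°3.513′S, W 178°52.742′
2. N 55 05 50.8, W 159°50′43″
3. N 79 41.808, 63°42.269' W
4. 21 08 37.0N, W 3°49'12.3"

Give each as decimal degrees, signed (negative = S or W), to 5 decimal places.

Point 1:
  φ: 23 + 3.513/60 = 23.058550
  S → negative
  Lon: 178 + 52.742/60 = 178.879033
  hemisphere W, so the sign is −
Point 2:
  Latitude: 55 + 5/60 + 50.8/3600 = 55.097444
  N → positive
  Lon: 159 + 50/60 + 43/3600 = 159.845278
  W → negative
Point 3:
  φ: 41.808′ = 0.696800°; total 79.696800
  N → positive
  Longitude: 63 + 42.269/60 = 63.704483
  W → negative
Point 4:
  Latitude: 21 + 8/60 + 37/3600 = 21.143611
  N → positive
  Lon: 49′ + 12.3″ = 49.20500′; 3 + 49.20500/60 = 3.820083
  hemisphere W, so the sign is −

1. -23.05855, -178.87903
2. 55.09744, -159.84528
3. 79.69680, -63.70448
4. 21.14361, -3.82008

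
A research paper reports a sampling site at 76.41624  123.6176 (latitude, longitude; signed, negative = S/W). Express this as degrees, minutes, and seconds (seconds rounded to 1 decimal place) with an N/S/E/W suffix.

Latitude: 0.416240 × 60 = 24.97440′ → 24′, remainder × 60 = 58.464″
Longitude: whole degrees 123; 37.05600′ → 37′ and 3.360″

76°24′58.5″ N, 123°37′3.4″ E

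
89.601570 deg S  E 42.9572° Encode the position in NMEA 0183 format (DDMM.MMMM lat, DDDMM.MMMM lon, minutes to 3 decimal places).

Latitude: fractional part 0.601570 → 36.09420 minutes
Longitude: fractional part 0.957200 → 57.43200 minutes

8936.094,S / 04257.432,E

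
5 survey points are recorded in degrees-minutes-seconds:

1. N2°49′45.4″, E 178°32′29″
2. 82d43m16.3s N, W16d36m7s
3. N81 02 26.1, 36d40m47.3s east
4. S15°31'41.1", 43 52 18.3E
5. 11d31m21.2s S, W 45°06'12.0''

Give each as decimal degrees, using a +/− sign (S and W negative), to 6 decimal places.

Point 1:
  Lat: 2° + 49/60 + 45.4/3600 = 2 + 0.816667 + 0.012611 = 2.8292778
  N ⇒ keep positive
  Lon: 178 + 32/60 + 29/3600 = 178.5413889
  E → positive
Point 2:
  Latitude: 82° + 43/60 + 16.3/3600 = 82 + 0.716667 + 0.004528 = 82.7211944
  N → positive
  λ: 16° + 36/60 + 7/3600 = 16 + 0.600000 + 0.001944 = 16.6019444
  W → negative
Point 3:
  Lat: 81 + 2/60 + 26.1/3600 = 81.0405833
  N → positive
  Longitude: 40′ + 47.3″ = 40.78833′; 36 + 40.78833/60 = 36.6798056
  E → positive
Point 4:
  φ: 31′ + 41.1″ = 31.68500′; 15 + 31.68500/60 = 15.5280833
  S → negative
  Lon: 43 + 52/60 + 18.3/3600 = 43.8717500
  E ⇒ keep positive
Point 5:
  Latitude: 11° + 31/60 + 21.2/3600 = 11 + 0.516667 + 0.005889 = 11.5225556
  S ⇒ negate
  Longitude: 6′ + 12″ = 6.20000′; 45 + 6.20000/60 = 45.1033333
  W ⇒ negate

1. 2.829278, 178.541389
2. 82.721194, -16.601944
3. 81.040583, 36.679806
4. -15.528083, 43.871750
5. -11.522556, -45.103333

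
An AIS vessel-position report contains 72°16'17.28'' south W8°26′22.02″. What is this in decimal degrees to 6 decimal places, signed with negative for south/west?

φ: 72° + 16/60 + 17.28/3600 = 72 + 0.266667 + 0.004800 = 72.2714667
S ⇒ negate
λ: 8° + 26/60 + 22.02/3600 = 8 + 0.433333 + 0.006117 = 8.4394500
W ⇒ negate

-72.271467, -8.439450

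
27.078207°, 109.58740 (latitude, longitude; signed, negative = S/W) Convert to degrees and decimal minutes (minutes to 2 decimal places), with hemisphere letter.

27° 4.69′ N, 109° 35.24′ E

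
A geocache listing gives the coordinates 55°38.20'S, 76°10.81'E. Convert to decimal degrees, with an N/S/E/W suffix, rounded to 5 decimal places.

Lat: 38.2′ = 0.636667°; total 55.636667
λ: 10.81′ = 0.180167°; total 76.180167

55.63667° S, 76.18017° E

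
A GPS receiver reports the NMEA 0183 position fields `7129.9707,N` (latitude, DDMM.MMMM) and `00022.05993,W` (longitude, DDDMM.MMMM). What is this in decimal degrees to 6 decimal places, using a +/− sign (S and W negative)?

71.499512, -0.367666

φ: degrees = first 2 digits = 71, minutes = 29.9707; 71 + 29.9707/60 = 71.4995117
N → positive
Lon: degrees = first 3 digits = 0, minutes = 22.05993; 0 + 22.05993/60 = 0.3676655
hemisphere W, so the sign is −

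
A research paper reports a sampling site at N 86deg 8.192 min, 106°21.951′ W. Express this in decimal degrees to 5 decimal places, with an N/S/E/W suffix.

φ: 86 + 8.192/60 = 86.136533
λ: 21.951′ = 0.365850°; total 106.365850

86.13653° N, 106.36585° W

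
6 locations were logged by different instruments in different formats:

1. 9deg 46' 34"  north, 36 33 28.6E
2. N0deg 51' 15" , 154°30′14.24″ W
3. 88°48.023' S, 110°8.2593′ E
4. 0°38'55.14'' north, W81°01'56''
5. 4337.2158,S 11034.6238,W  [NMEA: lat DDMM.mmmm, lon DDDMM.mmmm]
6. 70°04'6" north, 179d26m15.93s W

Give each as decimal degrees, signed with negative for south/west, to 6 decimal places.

1. 9.776111, 36.557944
2. 0.854167, -154.503956
3. -88.800383, 110.137655
4. 0.648650, -81.032222
5. -43.620263, -110.577063
6. 70.068333, -179.437758

Point 1:
  Lat: 46′ + 34″ = 46.56667′; 9 + 46.56667/60 = 9.7761111
  N → positive
  Longitude: 36° + 33/60 + 28.6/3600 = 36 + 0.550000 + 0.007944 = 36.5579444
  E ⇒ keep positive
Point 2:
  Latitude: 0 + 51/60 + 15/3600 = 0.8541667
  N ⇒ keep positive
  λ: 30′ + 14.24″ = 30.23733′; 154 + 30.23733/60 = 154.5039556
  hemisphere W, so the sign is −
Point 3:
  φ: 88 + 48.023/60 = 88.8003833
  hemisphere S, so the sign is −
  Longitude: 110 + 8.2593/60 = 110.1376550
  E ⇒ keep positive
Point 4:
  Lat: 0° + 38/60 + 55.14/3600 = 0 + 0.633333 + 0.015317 = 0.6486500
  N → positive
  Longitude: 81° + 1/60 + 56/3600 = 81 + 0.016667 + 0.015556 = 81.0322222
  hemisphere W, so the sign is −
Point 5:
  Latitude: degrees = first 2 digits = 43, minutes = 37.2158; 43 + 37.2158/60 = 43.6202633
  S → negative
  λ: degrees = first 3 digits = 110, minutes = 34.6238; 110 + 34.6238/60 = 110.5770633
  W ⇒ negate
Point 6:
  Latitude: 70° + 4/60 + 6/3600 = 70 + 0.066667 + 0.001667 = 70.0683333
  N ⇒ keep positive
  λ: 179 + 26/60 + 15.93/3600 = 179.4377583
  hemisphere W, so the sign is −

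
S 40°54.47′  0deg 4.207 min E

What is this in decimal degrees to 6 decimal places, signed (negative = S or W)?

Lat: 40 + 54.47/60 = 40.9078333
S → negative
Lon: 4.207′ = 0.070117°; total 0.0701167
E → positive

-40.907833, 0.070117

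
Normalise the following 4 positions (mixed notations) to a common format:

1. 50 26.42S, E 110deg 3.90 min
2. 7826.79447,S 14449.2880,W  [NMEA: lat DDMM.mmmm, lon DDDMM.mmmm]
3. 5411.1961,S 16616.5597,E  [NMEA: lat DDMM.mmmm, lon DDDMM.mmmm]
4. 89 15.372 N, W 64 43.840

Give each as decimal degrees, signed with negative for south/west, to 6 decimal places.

1. -50.440333, 110.065000
2. -78.446575, -144.821467
3. -54.186602, 166.275995
4. 89.256200, -64.730667

Point 1:
  Latitude: 50 + 26.42/60 = 50.4403333
  hemisphere S, so the sign is −
  Longitude: 3.9′ = 0.065000°; total 110.0650000
  E → positive
Point 2:
  Lat: degrees = first 2 digits = 78, minutes = 26.79447; 78 + 26.79447/60 = 78.4465745
  hemisphere S, so the sign is −
  Lon: degrees = first 3 digits = 144, minutes = 49.288; 144 + 49.288/60 = 144.8214667
  W ⇒ negate
Point 3:
  φ: degrees = first 2 digits = 54, minutes = 11.1961; 54 + 11.1961/60 = 54.1866017
  hemisphere S, so the sign is −
  Longitude: split at 3 digits → 166° and 16.5597′; 166 + 16.5597/60 = 166.2759950
  E → positive
Point 4:
  Lat: 89 + 15.372/60 = 89.2562000
  N ⇒ keep positive
  Longitude: 64 + 43.84/60 = 64.7306667
  hemisphere W, so the sign is −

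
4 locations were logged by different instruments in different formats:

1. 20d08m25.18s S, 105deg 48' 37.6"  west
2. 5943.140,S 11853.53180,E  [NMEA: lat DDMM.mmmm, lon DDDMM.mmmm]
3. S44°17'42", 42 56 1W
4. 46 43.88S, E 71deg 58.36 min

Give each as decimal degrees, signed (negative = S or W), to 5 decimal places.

1. -20.14033, -105.81044
2. -59.71900, 118.89220
3. -44.29500, -42.93361
4. -46.73133, 71.97267

Point 1:
  Lat: 8′ + 25.18″ = 8.41967′; 20 + 8.41967/60 = 20.140328
  S ⇒ negate
  Longitude: 105 + 48/60 + 37.6/3600 = 105.810444
  W → negative
Point 2:
  Lat: split at 2 digits → 59° and 43.14′; 59 + 43.14/60 = 59.719000
  S ⇒ negate
  Longitude: split at 3 digits → 118° and 53.5318′; 118 + 53.5318/60 = 118.892197
  E ⇒ keep positive
Point 3:
  Latitude: 44° + 17/60 + 42/3600 = 44 + 0.283333 + 0.011667 = 44.295000
  S → negative
  λ: 56′ + 1″ = 56.01667′; 42 + 56.01667/60 = 42.933611
  W → negative
Point 4:
  Latitude: 43.88′ = 0.731333°; total 46.731333
  S → negative
  λ: 58.36′ = 0.972667°; total 71.972667
  E ⇒ keep positive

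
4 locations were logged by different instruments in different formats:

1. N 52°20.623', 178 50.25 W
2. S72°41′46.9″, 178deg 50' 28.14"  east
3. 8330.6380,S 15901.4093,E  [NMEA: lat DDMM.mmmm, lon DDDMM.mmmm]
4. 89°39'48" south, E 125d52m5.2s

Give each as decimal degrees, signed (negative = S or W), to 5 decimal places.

Point 1:
  Lat: 20.623′ = 0.343717°; total 52.343717
  N ⇒ keep positive
  Longitude: 50.25′ = 0.837500°; total 178.837500
  hemisphere W, so the sign is −
Point 2:
  Latitude: 41′ + 46.9″ = 41.78167′; 72 + 41.78167/60 = 72.696361
  S → negative
  λ: 178° + 50/60 + 28.14/3600 = 178 + 0.833333 + 0.007817 = 178.841150
  E → positive
Point 3:
  φ: split at 2 digits → 83° and 30.638′; 83 + 30.638/60 = 83.510633
  S → negative
  λ: split at 3 digits → 159° and 1.4093′; 159 + 1.4093/60 = 159.023488
  E ⇒ keep positive
Point 4:
  φ: 39′ + 48″ = 39.80000′; 89 + 39.80000/60 = 89.663333
  S → negative
  Lon: 125° + 52/60 + 5.2/3600 = 125 + 0.866667 + 0.001444 = 125.868111
  E ⇒ keep positive

1. 52.34372, -178.83750
2. -72.69636, 178.84115
3. -83.51063, 159.02349
4. -89.66333, 125.86811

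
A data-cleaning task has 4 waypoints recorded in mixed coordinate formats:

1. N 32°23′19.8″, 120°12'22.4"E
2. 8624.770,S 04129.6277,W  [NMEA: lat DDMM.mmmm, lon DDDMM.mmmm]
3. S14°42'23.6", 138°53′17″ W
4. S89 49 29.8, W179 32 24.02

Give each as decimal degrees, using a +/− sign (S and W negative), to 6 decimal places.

1. 32.388833, 120.206222
2. -86.412833, -41.493795
3. -14.706556, -138.888056
4. -89.824944, -179.540006

Point 1:
  φ: 32° + 23/60 + 19.8/3600 = 32 + 0.383333 + 0.005500 = 32.3888333
  N ⇒ keep positive
  Longitude: 12′ + 22.4″ = 12.37333′; 120 + 12.37333/60 = 120.2062222
  E ⇒ keep positive
Point 2:
  φ: degrees = first 2 digits = 86, minutes = 24.77; 86 + 24.77/60 = 86.4128333
  S ⇒ negate
  λ: split at 3 digits → 041° and 29.6277′; 41 + 29.6277/60 = 41.4937950
  hemisphere W, so the sign is −
Point 3:
  φ: 14° + 42/60 + 23.6/3600 = 14 + 0.700000 + 0.006556 = 14.7065556
  hemisphere S, so the sign is −
  Lon: 53′ + 17″ = 53.28333′; 138 + 53.28333/60 = 138.8880556
  W ⇒ negate
Point 4:
  φ: 89° + 49/60 + 29.8/3600 = 89 + 0.816667 + 0.008278 = 89.8249444
  S ⇒ negate
  Longitude: 179 + 32/60 + 24.02/3600 = 179.5400056
  hemisphere W, so the sign is −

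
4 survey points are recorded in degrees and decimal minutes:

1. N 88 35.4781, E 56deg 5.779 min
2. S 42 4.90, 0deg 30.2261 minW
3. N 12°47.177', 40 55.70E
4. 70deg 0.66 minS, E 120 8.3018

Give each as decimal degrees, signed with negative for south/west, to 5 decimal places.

1. 88.59130, 56.09632
2. -42.08167, -0.50377
3. 12.78628, 40.92833
4. -70.01100, 120.13836

Point 1:
  Latitude: 35.4781′ = 0.591302°; total 88.591302
  N ⇒ keep positive
  λ: 56 + 5.779/60 = 56.096317
  E ⇒ keep positive
Point 2:
  Latitude: 4.9′ = 0.081667°; total 42.081667
  S ⇒ negate
  Lon: 0 + 30.2261/60 = 0.503768
  W ⇒ negate
Point 3:
  φ: 47.177′ = 0.786283°; total 12.786283
  N ⇒ keep positive
  Lon: 40 + 55.7/60 = 40.928333
  E → positive
Point 4:
  Latitude: 0.66′ = 0.011000°; total 70.011000
  S → negative
  Longitude: 8.3018′ = 0.138363°; total 120.138363
  E → positive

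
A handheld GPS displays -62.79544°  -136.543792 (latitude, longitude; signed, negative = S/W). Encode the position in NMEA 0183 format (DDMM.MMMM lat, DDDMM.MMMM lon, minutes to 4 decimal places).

Latitude is negative → S; |value| = 62.795440
φ: minutes = (62.795440 − 62) × 60 = 47.726400
Longitude is negative → W; |value| = 136.543792
Longitude: fractional part 0.543792 → 32.627520 minutes

6247.7264,S / 13632.6275,W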